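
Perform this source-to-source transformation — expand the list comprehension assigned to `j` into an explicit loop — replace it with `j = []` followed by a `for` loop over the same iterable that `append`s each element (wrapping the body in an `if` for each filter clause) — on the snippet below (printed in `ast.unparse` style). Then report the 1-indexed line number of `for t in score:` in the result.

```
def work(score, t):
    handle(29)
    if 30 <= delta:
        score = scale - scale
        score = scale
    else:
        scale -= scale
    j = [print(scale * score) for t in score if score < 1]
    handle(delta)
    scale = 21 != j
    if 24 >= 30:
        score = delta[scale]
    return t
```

9

Transformed code:
def work(score, t):
    handle(29)
    if 30 <= delta:
        score = scale - scale
        score = scale
    else:
        scale -= scale
    j = []
    for t in score:
        if score < 1:
            j.append(print(scale * score))
    handle(delta)
    scale = 21 != j
    if 24 >= 30:
        score = delta[scale]
    return t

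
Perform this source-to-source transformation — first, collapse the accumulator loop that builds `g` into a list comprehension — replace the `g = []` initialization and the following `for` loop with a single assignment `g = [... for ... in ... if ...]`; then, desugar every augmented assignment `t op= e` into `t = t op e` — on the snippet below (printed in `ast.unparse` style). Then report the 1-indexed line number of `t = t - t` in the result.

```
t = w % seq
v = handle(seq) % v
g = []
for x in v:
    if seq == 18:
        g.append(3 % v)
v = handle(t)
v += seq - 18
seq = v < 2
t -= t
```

7

Transformed code:
t = w % seq
v = handle(seq) % v
g = [3 % v for x in v if seq == 18]
v = handle(t)
v = v + (seq - 18)
seq = v < 2
t = t - t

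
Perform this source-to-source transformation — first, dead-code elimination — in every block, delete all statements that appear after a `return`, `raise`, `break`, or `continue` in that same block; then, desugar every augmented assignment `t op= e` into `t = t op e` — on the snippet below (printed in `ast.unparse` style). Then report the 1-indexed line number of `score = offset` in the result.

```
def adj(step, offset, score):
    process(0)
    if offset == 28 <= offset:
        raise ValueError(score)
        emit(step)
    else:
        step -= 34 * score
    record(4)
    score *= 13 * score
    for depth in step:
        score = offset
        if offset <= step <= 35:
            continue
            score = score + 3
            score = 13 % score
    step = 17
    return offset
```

10

Transformed code:
def adj(step, offset, score):
    process(0)
    if offset == 28 <= offset:
        raise ValueError(score)
    else:
        step = step - 34 * score
    record(4)
    score = score * (13 * score)
    for depth in step:
        score = offset
        if offset <= step <= 35:
            continue
    step = 17
    return offset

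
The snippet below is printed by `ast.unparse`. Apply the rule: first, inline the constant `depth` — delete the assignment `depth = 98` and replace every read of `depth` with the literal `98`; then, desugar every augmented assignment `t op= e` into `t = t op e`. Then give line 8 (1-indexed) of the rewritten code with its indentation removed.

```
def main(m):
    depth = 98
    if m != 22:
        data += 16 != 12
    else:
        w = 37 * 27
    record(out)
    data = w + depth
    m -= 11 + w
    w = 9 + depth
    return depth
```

Transformed code:
def main(m):
    if m != 22:
        data = data + (16 != 12)
    else:
        w = 37 * 27
    record(out)
    data = w + 98
    m = m - (11 + w)
    w = 9 + 98
    return 98

m = m - (11 + w)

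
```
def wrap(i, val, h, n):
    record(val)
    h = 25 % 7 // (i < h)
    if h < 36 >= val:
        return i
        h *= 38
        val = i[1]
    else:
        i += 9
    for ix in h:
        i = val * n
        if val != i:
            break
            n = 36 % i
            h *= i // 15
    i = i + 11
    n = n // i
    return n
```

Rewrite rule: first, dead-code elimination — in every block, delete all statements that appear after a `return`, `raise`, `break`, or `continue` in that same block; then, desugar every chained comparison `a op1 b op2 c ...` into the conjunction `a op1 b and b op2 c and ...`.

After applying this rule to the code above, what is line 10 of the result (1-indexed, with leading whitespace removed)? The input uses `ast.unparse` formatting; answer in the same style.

if val != i:

Transformed code:
def wrap(i, val, h, n):
    record(val)
    h = 25 % 7 // (i < h)
    if h < 36 and 36 >= val:
        return i
    else:
        i += 9
    for ix in h:
        i = val * n
        if val != i:
            break
    i = i + 11
    n = n // i
    return n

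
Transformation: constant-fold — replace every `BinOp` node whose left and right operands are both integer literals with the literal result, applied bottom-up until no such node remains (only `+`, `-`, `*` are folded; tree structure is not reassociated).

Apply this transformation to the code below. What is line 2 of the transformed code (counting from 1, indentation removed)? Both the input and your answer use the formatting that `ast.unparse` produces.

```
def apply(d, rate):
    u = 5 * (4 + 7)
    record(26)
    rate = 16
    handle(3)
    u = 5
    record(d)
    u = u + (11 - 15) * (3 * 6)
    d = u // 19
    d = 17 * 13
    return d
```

Transformed code:
def apply(d, rate):
    u = 55
    record(26)
    rate = 16
    handle(3)
    u = 5
    record(d)
    u = u + -72
    d = u // 19
    d = 221
    return d

u = 55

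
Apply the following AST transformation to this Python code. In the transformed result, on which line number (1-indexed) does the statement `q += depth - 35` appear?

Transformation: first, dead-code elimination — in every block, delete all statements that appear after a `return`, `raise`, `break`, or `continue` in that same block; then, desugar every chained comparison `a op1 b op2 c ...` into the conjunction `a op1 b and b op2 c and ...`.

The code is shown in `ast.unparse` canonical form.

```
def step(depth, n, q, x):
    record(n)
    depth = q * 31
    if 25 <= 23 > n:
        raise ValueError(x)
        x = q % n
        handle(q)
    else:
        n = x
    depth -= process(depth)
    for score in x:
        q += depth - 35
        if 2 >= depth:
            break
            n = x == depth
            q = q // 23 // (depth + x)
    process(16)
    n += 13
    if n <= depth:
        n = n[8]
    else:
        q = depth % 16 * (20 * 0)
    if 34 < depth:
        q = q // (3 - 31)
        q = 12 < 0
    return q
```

10

Transformed code:
def step(depth, n, q, x):
    record(n)
    depth = q * 31
    if 25 <= 23 and 23 > n:
        raise ValueError(x)
    else:
        n = x
    depth -= process(depth)
    for score in x:
        q += depth - 35
        if 2 >= depth:
            break
    process(16)
    n += 13
    if n <= depth:
        n = n[8]
    else:
        q = depth % 16 * (20 * 0)
    if 34 < depth:
        q = q // (3 - 31)
        q = 12 < 0
    return q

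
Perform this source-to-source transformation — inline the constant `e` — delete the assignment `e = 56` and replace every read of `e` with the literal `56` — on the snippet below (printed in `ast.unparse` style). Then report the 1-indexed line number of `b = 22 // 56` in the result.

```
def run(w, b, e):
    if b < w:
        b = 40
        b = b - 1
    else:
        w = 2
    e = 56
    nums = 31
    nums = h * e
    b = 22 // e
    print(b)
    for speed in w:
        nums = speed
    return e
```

Transformed code:
def run(w, b, e):
    if b < w:
        b = 40
        b = b - 1
    else:
        w = 2
    nums = 31
    nums = h * 56
    b = 22 // 56
    print(b)
    for speed in w:
        nums = speed
    return 56

9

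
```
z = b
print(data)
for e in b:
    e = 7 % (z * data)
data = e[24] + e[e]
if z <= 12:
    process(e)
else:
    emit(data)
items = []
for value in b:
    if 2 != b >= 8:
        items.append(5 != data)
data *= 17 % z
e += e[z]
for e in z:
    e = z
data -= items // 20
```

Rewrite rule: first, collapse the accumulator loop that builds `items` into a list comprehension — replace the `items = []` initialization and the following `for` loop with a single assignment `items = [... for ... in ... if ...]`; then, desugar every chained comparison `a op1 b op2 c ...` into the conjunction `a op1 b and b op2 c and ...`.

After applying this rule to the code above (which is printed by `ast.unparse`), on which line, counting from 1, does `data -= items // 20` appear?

15

Transformed code:
z = b
print(data)
for e in b:
    e = 7 % (z * data)
data = e[24] + e[e]
if z <= 12:
    process(e)
else:
    emit(data)
items = [5 != data for value in b if 2 != b and b >= 8]
data *= 17 % z
e += e[z]
for e in z:
    e = z
data -= items // 20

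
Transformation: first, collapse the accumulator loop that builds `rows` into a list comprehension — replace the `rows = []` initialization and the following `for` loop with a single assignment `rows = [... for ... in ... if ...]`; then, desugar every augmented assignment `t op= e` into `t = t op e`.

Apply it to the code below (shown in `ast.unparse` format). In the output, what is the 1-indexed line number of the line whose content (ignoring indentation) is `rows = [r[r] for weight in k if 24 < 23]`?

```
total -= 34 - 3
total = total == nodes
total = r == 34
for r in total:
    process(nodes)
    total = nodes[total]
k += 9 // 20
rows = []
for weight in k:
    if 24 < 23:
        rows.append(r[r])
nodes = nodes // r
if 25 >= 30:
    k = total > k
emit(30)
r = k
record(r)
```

8

Transformed code:
total = total - (34 - 3)
total = total == nodes
total = r == 34
for r in total:
    process(nodes)
    total = nodes[total]
k = k + 9 // 20
rows = [r[r] for weight in k if 24 < 23]
nodes = nodes // r
if 25 >= 30:
    k = total > k
emit(30)
r = k
record(r)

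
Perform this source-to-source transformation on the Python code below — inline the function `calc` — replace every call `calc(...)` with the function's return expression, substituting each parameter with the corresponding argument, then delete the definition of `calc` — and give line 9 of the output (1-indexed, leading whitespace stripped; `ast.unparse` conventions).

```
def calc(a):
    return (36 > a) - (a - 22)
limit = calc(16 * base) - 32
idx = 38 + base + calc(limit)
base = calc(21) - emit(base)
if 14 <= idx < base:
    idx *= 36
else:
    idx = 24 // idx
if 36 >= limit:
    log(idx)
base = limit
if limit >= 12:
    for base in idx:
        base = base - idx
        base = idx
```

Transformed code:
limit = (36 > 16 * base) - (16 * base - 22) - 32
idx = 38 + base + ((36 > limit) - (limit - 22))
base = (36 > 21) - (21 - 22) - emit(base)
if 14 <= idx < base:
    idx *= 36
else:
    idx = 24 // idx
if 36 >= limit:
    log(idx)
base = limit
if limit >= 12:
    for base in idx:
        base = base - idx
        base = idx

log(idx)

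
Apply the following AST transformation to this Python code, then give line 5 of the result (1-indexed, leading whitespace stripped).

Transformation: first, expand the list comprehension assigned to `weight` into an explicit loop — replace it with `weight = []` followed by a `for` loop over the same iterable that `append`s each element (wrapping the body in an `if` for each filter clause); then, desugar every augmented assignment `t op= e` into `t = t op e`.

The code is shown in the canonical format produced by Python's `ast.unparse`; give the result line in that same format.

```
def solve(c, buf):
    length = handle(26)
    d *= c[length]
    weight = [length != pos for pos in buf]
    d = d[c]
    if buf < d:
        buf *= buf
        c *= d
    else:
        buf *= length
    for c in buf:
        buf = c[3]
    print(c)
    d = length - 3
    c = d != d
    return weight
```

Transformed code:
def solve(c, buf):
    length = handle(26)
    d = d * c[length]
    weight = []
    for pos in buf:
        weight.append(length != pos)
    d = d[c]
    if buf < d:
        buf = buf * buf
        c = c * d
    else:
        buf = buf * length
    for c in buf:
        buf = c[3]
    print(c)
    d = length - 3
    c = d != d
    return weight

for pos in buf:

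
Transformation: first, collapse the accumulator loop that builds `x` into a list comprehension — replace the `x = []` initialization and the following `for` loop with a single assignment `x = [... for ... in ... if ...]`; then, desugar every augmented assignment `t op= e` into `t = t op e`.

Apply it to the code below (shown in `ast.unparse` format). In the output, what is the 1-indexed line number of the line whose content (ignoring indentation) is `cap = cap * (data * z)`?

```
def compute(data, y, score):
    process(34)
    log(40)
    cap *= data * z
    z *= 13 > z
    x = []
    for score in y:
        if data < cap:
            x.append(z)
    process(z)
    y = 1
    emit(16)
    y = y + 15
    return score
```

4

Transformed code:
def compute(data, y, score):
    process(34)
    log(40)
    cap = cap * (data * z)
    z = z * (13 > z)
    x = [z for score in y if data < cap]
    process(z)
    y = 1
    emit(16)
    y = y + 15
    return score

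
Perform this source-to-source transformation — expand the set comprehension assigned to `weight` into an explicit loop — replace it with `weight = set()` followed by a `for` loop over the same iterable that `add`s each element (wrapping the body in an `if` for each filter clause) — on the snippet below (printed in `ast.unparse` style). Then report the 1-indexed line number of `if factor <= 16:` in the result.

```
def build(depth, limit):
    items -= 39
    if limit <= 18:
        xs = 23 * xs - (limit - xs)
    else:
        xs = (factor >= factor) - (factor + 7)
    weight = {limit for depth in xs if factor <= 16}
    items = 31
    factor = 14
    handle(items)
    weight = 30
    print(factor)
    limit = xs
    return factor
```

Transformed code:
def build(depth, limit):
    items -= 39
    if limit <= 18:
        xs = 23 * xs - (limit - xs)
    else:
        xs = (factor >= factor) - (factor + 7)
    weight = set()
    for depth in xs:
        if factor <= 16:
            weight.add(limit)
    items = 31
    factor = 14
    handle(items)
    weight = 30
    print(factor)
    limit = xs
    return factor

9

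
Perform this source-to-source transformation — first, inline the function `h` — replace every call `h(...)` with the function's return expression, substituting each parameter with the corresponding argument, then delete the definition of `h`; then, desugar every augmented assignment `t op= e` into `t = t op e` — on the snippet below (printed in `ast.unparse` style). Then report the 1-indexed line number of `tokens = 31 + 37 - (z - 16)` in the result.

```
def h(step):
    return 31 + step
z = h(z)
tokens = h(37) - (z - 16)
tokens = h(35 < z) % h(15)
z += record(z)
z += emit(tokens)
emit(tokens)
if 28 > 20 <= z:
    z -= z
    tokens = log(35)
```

2

Transformed code:
z = 31 + z
tokens = 31 + 37 - (z - 16)
tokens = (31 + (35 < z)) % (31 + 15)
z = z + record(z)
z = z + emit(tokens)
emit(tokens)
if 28 > 20 <= z:
    z = z - z
    tokens = log(35)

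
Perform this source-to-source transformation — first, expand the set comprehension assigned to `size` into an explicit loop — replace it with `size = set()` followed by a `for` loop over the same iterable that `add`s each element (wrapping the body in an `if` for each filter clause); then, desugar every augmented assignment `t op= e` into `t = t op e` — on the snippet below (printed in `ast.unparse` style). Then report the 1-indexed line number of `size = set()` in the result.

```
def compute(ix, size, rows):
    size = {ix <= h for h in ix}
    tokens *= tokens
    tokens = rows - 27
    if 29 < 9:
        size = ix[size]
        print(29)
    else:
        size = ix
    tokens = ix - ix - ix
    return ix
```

2

Transformed code:
def compute(ix, size, rows):
    size = set()
    for h in ix:
        size.add(ix <= h)
    tokens = tokens * tokens
    tokens = rows - 27
    if 29 < 9:
        size = ix[size]
        print(29)
    else:
        size = ix
    tokens = ix - ix - ix
    return ix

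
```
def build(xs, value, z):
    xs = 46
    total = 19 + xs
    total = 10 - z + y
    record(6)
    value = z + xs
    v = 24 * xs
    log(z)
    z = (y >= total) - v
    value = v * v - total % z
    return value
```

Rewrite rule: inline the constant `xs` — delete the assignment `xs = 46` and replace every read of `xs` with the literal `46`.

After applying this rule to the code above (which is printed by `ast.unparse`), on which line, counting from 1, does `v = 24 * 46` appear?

Transformed code:
def build(xs, value, z):
    total = 19 + 46
    total = 10 - z + y
    record(6)
    value = z + 46
    v = 24 * 46
    log(z)
    z = (y >= total) - v
    value = v * v - total % z
    return value

6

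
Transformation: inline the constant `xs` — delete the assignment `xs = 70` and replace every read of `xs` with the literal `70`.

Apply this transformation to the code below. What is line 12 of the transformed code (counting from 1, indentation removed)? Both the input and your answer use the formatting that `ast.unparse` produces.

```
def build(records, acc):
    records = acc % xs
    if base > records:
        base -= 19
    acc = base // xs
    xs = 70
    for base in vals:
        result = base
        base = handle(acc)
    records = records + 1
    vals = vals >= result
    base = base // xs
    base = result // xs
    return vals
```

base = result // 70

Transformed code:
def build(records, acc):
    records = acc % 70
    if base > records:
        base -= 19
    acc = base // 70
    for base in vals:
        result = base
        base = handle(acc)
    records = records + 1
    vals = vals >= result
    base = base // 70
    base = result // 70
    return vals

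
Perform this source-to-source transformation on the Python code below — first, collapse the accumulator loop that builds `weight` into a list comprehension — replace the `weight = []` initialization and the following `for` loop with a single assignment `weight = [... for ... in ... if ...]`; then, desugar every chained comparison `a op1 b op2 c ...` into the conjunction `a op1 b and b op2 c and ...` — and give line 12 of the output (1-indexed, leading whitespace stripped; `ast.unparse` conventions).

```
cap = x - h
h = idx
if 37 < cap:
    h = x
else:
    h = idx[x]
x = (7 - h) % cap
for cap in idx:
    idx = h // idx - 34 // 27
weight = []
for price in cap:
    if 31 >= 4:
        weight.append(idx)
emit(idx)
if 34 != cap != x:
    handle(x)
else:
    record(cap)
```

if 34 != cap and cap != x:

Transformed code:
cap = x - h
h = idx
if 37 < cap:
    h = x
else:
    h = idx[x]
x = (7 - h) % cap
for cap in idx:
    idx = h // idx - 34 // 27
weight = [idx for price in cap if 31 >= 4]
emit(idx)
if 34 != cap and cap != x:
    handle(x)
else:
    record(cap)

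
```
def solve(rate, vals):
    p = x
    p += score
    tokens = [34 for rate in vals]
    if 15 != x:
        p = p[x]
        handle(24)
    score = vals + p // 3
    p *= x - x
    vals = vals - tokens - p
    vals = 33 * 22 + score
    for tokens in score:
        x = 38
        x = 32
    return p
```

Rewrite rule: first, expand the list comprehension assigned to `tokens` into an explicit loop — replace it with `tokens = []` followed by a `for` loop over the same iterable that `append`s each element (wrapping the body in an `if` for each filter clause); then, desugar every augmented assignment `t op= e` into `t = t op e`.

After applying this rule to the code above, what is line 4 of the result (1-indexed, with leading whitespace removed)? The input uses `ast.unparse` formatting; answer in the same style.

tokens = []

Transformed code:
def solve(rate, vals):
    p = x
    p = p + score
    tokens = []
    for rate in vals:
        tokens.append(34)
    if 15 != x:
        p = p[x]
        handle(24)
    score = vals + p // 3
    p = p * (x - x)
    vals = vals - tokens - p
    vals = 33 * 22 + score
    for tokens in score:
        x = 38
        x = 32
    return p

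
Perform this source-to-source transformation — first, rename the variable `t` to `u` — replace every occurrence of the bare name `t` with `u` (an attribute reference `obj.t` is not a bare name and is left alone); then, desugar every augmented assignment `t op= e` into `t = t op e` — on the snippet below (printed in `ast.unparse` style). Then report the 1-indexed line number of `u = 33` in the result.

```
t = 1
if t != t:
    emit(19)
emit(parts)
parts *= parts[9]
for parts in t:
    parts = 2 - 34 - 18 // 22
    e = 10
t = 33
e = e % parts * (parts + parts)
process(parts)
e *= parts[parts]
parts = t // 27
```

9

Transformed code:
u = 1
if u != u:
    emit(19)
emit(parts)
parts = parts * parts[9]
for parts in u:
    parts = 2 - 34 - 18 // 22
    e = 10
u = 33
e = e % parts * (parts + parts)
process(parts)
e = e * parts[parts]
parts = u // 27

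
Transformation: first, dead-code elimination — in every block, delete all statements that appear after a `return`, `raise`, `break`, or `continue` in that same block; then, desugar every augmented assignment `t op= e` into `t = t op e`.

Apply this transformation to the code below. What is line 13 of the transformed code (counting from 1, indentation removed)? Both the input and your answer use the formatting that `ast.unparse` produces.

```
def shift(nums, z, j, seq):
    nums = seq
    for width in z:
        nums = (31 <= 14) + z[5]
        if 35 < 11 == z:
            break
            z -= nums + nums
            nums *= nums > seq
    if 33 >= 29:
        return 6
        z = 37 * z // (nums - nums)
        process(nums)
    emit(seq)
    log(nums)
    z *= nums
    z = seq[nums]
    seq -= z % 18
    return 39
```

Transformed code:
def shift(nums, z, j, seq):
    nums = seq
    for width in z:
        nums = (31 <= 14) + z[5]
        if 35 < 11 == z:
            break
    if 33 >= 29:
        return 6
    emit(seq)
    log(nums)
    z = z * nums
    z = seq[nums]
    seq = seq - z % 18
    return 39

seq = seq - z % 18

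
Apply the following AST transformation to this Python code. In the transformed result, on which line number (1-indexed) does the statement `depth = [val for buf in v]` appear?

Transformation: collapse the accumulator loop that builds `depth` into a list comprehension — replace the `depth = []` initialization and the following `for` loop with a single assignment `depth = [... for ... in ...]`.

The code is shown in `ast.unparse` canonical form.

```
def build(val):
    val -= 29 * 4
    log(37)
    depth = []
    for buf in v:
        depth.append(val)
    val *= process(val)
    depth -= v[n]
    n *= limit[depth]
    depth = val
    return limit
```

Transformed code:
def build(val):
    val -= 29 * 4
    log(37)
    depth = [val for buf in v]
    val *= process(val)
    depth -= v[n]
    n *= limit[depth]
    depth = val
    return limit

4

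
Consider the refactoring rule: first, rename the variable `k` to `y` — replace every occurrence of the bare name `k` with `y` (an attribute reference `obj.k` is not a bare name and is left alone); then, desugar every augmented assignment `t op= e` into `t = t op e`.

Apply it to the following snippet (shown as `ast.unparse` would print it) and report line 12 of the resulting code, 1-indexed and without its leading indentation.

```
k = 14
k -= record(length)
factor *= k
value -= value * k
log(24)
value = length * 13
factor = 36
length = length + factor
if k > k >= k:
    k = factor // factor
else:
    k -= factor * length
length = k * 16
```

Transformed code:
y = 14
y = y - record(length)
factor = factor * y
value = value - value * y
log(24)
value = length * 13
factor = 36
length = length + factor
if y > y >= y:
    y = factor // factor
else:
    y = y - factor * length
length = y * 16

y = y - factor * length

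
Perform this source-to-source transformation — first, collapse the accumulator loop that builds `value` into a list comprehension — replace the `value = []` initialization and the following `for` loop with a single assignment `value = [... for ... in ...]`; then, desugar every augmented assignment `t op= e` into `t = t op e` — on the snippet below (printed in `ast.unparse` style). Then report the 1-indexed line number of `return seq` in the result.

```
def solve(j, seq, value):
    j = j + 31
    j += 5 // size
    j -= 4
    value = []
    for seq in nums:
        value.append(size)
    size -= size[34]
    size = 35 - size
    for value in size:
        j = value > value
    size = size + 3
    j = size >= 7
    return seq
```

Transformed code:
def solve(j, seq, value):
    j = j + 31
    j = j + 5 // size
    j = j - 4
    value = [size for seq in nums]
    size = size - size[34]
    size = 35 - size
    for value in size:
        j = value > value
    size = size + 3
    j = size >= 7
    return seq

12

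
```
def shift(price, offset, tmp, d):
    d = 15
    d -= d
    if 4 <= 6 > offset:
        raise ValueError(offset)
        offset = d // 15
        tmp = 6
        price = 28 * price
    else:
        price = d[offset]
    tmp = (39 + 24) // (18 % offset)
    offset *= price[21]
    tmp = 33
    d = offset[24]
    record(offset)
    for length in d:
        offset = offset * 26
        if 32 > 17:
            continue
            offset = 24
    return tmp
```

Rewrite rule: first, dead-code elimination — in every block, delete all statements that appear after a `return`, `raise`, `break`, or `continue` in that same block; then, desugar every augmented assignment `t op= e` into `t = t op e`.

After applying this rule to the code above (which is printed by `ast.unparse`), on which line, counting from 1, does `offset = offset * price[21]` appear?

Transformed code:
def shift(price, offset, tmp, d):
    d = 15
    d = d - d
    if 4 <= 6 > offset:
        raise ValueError(offset)
    else:
        price = d[offset]
    tmp = (39 + 24) // (18 % offset)
    offset = offset * price[21]
    tmp = 33
    d = offset[24]
    record(offset)
    for length in d:
        offset = offset * 26
        if 32 > 17:
            continue
    return tmp

9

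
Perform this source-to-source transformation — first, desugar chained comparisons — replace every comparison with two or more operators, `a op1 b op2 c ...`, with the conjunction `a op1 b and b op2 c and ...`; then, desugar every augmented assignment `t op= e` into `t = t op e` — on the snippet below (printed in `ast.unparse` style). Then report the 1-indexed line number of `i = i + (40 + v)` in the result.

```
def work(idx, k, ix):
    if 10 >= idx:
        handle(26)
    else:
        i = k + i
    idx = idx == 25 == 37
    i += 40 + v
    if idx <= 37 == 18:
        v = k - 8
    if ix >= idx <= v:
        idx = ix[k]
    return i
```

7

Transformed code:
def work(idx, k, ix):
    if 10 >= idx:
        handle(26)
    else:
        i = k + i
    idx = idx == 25 and 25 == 37
    i = i + (40 + v)
    if idx <= 37 and 37 == 18:
        v = k - 8
    if ix >= idx and idx <= v:
        idx = ix[k]
    return i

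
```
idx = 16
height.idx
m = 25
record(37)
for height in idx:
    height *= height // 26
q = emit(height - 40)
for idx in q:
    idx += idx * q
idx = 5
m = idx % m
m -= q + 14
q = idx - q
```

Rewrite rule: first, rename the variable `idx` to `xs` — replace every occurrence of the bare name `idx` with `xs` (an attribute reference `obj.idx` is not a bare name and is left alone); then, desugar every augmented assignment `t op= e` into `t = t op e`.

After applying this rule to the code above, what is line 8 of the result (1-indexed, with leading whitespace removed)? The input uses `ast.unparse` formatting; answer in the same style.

for xs in q:

Transformed code:
xs = 16
height.idx
m = 25
record(37)
for height in xs:
    height = height * (height // 26)
q = emit(height - 40)
for xs in q:
    xs = xs + xs * q
xs = 5
m = xs % m
m = m - (q + 14)
q = xs - q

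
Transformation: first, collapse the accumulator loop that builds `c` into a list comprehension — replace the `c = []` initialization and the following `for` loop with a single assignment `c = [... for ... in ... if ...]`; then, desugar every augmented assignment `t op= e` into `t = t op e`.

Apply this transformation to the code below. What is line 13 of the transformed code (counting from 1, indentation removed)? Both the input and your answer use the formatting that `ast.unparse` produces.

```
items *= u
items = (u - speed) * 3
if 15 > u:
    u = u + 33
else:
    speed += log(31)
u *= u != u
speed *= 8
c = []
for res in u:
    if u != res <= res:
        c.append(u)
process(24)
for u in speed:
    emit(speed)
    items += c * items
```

items = items + c * items

Transformed code:
items = items * u
items = (u - speed) * 3
if 15 > u:
    u = u + 33
else:
    speed = speed + log(31)
u = u * (u != u)
speed = speed * 8
c = [u for res in u if u != res <= res]
process(24)
for u in speed:
    emit(speed)
    items = items + c * items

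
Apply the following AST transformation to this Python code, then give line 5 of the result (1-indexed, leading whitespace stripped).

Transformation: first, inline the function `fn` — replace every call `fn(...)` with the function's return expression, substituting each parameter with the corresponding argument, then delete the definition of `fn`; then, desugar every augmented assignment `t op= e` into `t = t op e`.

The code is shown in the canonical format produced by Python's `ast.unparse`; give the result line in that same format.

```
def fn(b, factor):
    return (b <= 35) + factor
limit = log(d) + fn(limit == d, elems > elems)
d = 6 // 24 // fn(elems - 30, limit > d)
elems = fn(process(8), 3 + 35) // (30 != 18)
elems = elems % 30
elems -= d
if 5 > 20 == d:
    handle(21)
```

elems = elems - d

Transformed code:
limit = log(d) + (((limit == d) <= 35) + (elems > elems))
d = 6 // 24 // ((elems - 30 <= 35) + (limit > d))
elems = ((process(8) <= 35) + (3 + 35)) // (30 != 18)
elems = elems % 30
elems = elems - d
if 5 > 20 == d:
    handle(21)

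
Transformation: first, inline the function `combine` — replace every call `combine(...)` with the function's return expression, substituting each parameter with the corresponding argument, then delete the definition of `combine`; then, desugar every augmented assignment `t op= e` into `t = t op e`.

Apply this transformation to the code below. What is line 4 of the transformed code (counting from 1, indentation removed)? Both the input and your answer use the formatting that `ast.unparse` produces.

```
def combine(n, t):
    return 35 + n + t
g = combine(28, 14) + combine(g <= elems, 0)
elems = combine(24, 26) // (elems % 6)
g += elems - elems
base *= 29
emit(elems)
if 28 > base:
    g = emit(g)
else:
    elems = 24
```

base = base * 29

Transformed code:
g = 35 + 28 + 14 + (35 + (g <= elems) + 0)
elems = (35 + 24 + 26) // (elems % 6)
g = g + (elems - elems)
base = base * 29
emit(elems)
if 28 > base:
    g = emit(g)
else:
    elems = 24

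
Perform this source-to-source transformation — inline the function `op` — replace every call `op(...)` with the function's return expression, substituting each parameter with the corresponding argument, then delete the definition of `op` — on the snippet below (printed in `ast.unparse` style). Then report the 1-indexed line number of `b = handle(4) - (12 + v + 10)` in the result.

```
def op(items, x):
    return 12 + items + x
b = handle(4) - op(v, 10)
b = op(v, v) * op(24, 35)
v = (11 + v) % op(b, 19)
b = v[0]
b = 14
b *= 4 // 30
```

Transformed code:
b = handle(4) - (12 + v + 10)
b = (12 + v + v) * (12 + 24 + 35)
v = (11 + v) % (12 + b + 19)
b = v[0]
b = 14
b *= 4 // 30

1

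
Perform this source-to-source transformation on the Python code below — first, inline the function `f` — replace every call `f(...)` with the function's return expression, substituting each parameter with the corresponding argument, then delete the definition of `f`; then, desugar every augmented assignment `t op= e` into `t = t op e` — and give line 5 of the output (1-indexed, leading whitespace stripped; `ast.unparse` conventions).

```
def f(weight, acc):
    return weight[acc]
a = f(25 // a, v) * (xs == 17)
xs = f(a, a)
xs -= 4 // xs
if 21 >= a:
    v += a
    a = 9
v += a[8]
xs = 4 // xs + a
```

Transformed code:
a = (25 // a)[v] * (xs == 17)
xs = a[a]
xs = xs - 4 // xs
if 21 >= a:
    v = v + a
    a = 9
v = v + a[8]
xs = 4 // xs + a

v = v + a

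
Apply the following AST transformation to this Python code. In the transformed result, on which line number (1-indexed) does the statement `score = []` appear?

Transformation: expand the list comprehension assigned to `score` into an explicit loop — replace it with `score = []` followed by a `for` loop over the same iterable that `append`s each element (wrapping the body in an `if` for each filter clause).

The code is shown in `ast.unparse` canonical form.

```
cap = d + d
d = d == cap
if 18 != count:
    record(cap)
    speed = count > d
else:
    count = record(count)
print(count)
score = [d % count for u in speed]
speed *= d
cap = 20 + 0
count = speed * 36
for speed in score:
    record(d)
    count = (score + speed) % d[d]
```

Transformed code:
cap = d + d
d = d == cap
if 18 != count:
    record(cap)
    speed = count > d
else:
    count = record(count)
print(count)
score = []
for u in speed:
    score.append(d % count)
speed *= d
cap = 20 + 0
count = speed * 36
for speed in score:
    record(d)
    count = (score + speed) % d[d]

9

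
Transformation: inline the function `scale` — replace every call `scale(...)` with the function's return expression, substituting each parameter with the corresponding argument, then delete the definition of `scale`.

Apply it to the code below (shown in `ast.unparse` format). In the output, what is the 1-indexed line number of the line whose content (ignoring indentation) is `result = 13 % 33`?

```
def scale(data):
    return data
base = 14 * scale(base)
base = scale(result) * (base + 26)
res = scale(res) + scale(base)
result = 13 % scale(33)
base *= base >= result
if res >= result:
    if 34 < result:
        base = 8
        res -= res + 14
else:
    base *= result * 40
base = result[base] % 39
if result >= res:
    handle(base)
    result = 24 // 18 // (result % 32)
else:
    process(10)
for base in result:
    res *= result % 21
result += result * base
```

4

Transformed code:
base = 14 * base
base = result * (base + 26)
res = res + base
result = 13 % 33
base *= base >= result
if res >= result:
    if 34 < result:
        base = 8
        res -= res + 14
else:
    base *= result * 40
base = result[base] % 39
if result >= res:
    handle(base)
    result = 24 // 18 // (result % 32)
else:
    process(10)
for base in result:
    res *= result % 21
result += result * base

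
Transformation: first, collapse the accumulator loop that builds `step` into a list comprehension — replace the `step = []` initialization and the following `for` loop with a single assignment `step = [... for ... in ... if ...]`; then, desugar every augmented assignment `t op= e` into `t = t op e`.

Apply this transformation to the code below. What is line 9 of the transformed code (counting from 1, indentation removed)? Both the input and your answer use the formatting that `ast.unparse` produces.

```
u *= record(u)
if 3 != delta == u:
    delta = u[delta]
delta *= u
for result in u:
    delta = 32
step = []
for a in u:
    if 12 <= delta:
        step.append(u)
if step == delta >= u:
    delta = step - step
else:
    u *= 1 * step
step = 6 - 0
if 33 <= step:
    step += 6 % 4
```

delta = step - step

Transformed code:
u = u * record(u)
if 3 != delta == u:
    delta = u[delta]
delta = delta * u
for result in u:
    delta = 32
step = [u for a in u if 12 <= delta]
if step == delta >= u:
    delta = step - step
else:
    u = u * (1 * step)
step = 6 - 0
if 33 <= step:
    step = step + 6 % 4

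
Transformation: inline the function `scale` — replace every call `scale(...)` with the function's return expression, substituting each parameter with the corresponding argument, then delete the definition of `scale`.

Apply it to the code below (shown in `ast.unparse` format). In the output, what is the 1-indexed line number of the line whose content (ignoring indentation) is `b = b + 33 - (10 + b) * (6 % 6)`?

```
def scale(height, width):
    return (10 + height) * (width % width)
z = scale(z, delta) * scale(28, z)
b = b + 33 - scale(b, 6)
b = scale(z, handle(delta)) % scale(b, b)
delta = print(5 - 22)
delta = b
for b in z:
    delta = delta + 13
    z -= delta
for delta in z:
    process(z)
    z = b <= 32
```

Transformed code:
z = (10 + z) * (delta % delta) * ((10 + 28) * (z % z))
b = b + 33 - (10 + b) * (6 % 6)
b = (10 + z) * (handle(delta) % handle(delta)) % ((10 + b) * (b % b))
delta = print(5 - 22)
delta = b
for b in z:
    delta = delta + 13
    z -= delta
for delta in z:
    process(z)
    z = b <= 32

2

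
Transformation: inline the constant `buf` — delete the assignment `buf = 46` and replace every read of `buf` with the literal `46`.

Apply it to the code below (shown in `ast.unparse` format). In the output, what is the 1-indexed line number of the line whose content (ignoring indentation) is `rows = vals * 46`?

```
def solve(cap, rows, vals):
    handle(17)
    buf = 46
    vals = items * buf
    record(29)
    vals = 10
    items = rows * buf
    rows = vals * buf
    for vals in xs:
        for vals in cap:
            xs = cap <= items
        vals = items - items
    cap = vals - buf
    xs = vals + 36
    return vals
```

7

Transformed code:
def solve(cap, rows, vals):
    handle(17)
    vals = items * 46
    record(29)
    vals = 10
    items = rows * 46
    rows = vals * 46
    for vals in xs:
        for vals in cap:
            xs = cap <= items
        vals = items - items
    cap = vals - 46
    xs = vals + 36
    return vals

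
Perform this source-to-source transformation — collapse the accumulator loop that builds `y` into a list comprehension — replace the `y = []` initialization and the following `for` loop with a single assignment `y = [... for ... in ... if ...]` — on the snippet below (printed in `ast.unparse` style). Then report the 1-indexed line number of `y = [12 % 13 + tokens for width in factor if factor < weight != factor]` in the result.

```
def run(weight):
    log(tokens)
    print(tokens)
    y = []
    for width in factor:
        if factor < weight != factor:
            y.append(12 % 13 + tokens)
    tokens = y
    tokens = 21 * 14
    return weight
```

4

Transformed code:
def run(weight):
    log(tokens)
    print(tokens)
    y = [12 % 13 + tokens for width in factor if factor < weight != factor]
    tokens = y
    tokens = 21 * 14
    return weight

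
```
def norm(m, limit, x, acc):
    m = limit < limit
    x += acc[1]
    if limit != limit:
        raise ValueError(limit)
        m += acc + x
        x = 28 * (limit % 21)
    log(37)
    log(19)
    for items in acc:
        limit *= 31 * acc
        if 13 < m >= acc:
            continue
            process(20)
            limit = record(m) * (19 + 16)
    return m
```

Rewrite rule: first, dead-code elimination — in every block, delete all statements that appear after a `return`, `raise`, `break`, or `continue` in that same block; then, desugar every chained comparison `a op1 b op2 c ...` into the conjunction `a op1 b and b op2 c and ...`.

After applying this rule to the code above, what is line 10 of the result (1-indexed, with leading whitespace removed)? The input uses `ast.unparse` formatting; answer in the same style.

if 13 < m and m >= acc:

Transformed code:
def norm(m, limit, x, acc):
    m = limit < limit
    x += acc[1]
    if limit != limit:
        raise ValueError(limit)
    log(37)
    log(19)
    for items in acc:
        limit *= 31 * acc
        if 13 < m and m >= acc:
            continue
    return m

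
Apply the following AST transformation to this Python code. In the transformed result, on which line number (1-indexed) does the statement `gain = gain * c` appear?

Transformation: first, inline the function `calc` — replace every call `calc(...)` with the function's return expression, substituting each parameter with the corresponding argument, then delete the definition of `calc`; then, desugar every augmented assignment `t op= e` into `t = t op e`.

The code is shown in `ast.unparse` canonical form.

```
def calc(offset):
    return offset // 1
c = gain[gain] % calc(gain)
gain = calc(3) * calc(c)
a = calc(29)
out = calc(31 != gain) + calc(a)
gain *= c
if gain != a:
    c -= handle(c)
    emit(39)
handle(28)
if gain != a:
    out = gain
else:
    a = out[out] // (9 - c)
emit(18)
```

5

Transformed code:
c = gain[gain] % (gain // 1)
gain = 3 // 1 * (c // 1)
a = 29 // 1
out = (31 != gain) // 1 + a // 1
gain = gain * c
if gain != a:
    c = c - handle(c)
    emit(39)
handle(28)
if gain != a:
    out = gain
else:
    a = out[out] // (9 - c)
emit(18)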